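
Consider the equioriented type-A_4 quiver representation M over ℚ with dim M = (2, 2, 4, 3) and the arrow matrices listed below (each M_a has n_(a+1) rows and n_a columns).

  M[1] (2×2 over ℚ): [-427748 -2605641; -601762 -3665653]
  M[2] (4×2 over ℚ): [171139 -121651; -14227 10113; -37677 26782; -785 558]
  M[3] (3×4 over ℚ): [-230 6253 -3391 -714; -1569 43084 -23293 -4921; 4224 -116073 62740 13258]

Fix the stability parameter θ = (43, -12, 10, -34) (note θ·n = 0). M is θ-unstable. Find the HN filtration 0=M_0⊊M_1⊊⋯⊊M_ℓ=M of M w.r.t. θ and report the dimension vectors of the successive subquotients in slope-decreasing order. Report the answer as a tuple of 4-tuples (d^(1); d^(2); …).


Interval decomposition of M: I[1,4]^2, I[3,3], I[3,4].
HN type (ℓ=3): μ^(1)=10; μ^(2)=7/4; μ^(3)=-12

((0, 0, 1, 0); (2, 2, 2, 2); (0, 0, 1, 1))


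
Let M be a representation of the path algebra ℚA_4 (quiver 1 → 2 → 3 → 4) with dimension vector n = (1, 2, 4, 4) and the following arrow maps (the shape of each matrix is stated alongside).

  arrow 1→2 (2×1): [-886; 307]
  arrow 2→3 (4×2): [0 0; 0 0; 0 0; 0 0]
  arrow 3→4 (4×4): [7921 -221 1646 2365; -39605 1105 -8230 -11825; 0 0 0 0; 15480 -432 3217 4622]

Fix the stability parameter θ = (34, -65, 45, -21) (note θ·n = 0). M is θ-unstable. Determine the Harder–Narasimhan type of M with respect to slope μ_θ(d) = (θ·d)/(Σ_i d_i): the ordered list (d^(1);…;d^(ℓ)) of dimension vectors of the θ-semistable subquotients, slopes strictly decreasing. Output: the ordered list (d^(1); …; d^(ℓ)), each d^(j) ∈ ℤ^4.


Via rank(M_{q-1}∘⋯∘M_p): M ≅ I[1,2], I[2,2], I[3,3]^2, I[3,4]^2, I[4,4]^2.
μ_θ-semistable layers: μ^(1)=45; μ^(2)=12; μ^(3)=-31/2; μ^(4)=-21; μ^(5)=-65

((0, 0, 2, 0); (0, 0, 2, 2); (1, 1, 0, 0); (0, 0, 0, 2); (0, 1, 0, 0))


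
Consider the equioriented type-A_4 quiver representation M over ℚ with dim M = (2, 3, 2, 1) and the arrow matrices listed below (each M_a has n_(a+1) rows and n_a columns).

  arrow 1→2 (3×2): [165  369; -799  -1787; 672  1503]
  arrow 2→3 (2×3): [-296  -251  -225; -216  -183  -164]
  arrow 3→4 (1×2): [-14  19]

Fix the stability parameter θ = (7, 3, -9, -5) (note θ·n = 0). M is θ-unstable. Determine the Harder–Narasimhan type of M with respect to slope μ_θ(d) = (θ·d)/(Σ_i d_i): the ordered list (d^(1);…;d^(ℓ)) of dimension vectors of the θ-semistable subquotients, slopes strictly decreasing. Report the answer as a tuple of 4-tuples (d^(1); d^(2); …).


Barcode: M ≅ I[1,3], I[1,4], I[2,2]. HN layers by μ_θ (3 steps, strictly decreasing):
  μ^(1)=3; μ^(2)=1/3; μ^(3)=-1

((0, 1, 0, 0); (1, 1, 1, 0); (1, 1, 1, 1))


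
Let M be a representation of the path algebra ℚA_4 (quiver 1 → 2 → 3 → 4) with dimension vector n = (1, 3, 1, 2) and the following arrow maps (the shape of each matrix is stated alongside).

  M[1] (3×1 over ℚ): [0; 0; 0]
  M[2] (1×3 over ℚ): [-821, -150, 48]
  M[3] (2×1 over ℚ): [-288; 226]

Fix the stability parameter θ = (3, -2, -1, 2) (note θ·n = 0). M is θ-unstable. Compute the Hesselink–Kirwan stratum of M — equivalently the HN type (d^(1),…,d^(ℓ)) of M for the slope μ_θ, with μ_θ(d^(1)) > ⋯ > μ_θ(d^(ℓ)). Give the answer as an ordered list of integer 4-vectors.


Barcode: M ≅ I[1,1], I[2,2]^2, I[2,4], I[4,4]. HN layers by μ_θ (4 steps, strictly decreasing):
  μ^(1)=3; μ^(2)=2; μ^(3)=-1; μ^(4)=-2

((1, 0, 0, 0); (0, 0, 0, 2); (0, 0, 1, 0); (0, 3, 0, 0))


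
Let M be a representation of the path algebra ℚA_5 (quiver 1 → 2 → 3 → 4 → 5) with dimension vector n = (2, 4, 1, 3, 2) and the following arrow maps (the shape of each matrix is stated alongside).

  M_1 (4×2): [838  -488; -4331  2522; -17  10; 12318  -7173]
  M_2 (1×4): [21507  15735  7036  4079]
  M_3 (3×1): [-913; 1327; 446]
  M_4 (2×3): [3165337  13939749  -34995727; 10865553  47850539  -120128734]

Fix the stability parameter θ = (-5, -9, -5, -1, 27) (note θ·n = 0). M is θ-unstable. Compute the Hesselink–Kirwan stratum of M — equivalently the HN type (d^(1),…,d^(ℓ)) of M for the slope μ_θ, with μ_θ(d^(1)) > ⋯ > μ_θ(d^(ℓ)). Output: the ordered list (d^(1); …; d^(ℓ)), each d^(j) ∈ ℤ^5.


Barcode: M ≅ I[1,2], I[1,4], I[2,2]^2, I[4,5]^2. HN layers by μ_θ (5 steps, strictly decreasing):
  μ^(1)=27; μ^(2)=-1; μ^(3)=-5; μ^(4)=-7; μ^(5)=-9

((0, 0, 0, 0, 2); (0, 0, 0, 3, 0); (0, 0, 1, 0, 0); (2, 2, 0, 0, 0); (0, 2, 0, 0, 0))


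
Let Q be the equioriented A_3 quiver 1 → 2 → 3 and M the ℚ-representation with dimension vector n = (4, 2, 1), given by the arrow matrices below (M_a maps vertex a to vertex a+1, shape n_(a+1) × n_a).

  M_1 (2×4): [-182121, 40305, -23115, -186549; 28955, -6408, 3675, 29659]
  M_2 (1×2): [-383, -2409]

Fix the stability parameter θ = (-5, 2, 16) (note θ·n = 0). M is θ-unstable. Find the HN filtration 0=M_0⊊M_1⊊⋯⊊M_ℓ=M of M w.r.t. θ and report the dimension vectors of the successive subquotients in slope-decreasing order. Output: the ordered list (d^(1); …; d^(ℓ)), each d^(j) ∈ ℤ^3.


Via rank(M_{q-1}∘⋯∘M_p): M ≅ I[1,1]^2, I[1,2], I[1,3].
μ_θ-semistable layers: μ^(1)=16; μ^(2)=2; μ^(3)=-5

((0, 0, 1); (0, 2, 0); (4, 0, 0))


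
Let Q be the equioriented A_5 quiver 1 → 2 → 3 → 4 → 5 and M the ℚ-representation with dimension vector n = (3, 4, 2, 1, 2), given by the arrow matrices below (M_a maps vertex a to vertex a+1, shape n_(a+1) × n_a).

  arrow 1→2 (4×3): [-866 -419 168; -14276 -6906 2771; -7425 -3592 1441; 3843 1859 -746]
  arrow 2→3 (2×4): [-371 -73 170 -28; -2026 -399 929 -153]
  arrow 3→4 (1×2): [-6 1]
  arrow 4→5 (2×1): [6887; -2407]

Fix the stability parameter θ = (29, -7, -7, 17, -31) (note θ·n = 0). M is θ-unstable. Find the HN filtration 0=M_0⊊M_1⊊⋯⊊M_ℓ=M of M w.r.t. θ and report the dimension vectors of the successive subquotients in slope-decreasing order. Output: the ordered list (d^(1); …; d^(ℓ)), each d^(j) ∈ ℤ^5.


Barcode: M ≅ I[1,2], I[1,3], I[1,5], I[2,2], I[5,5]. HN layers by μ_θ (5 steps, strictly decreasing):
  μ^(1)=11; μ^(2)=5; μ^(3)=1/5; μ^(4)=-7; μ^(5)=-31

((1, 1, 0, 0, 0); (1, 1, 1, 0, 0); (1, 1, 1, 1, 1); (0, 1, 0, 0, 0); (0, 0, 0, 0, 1))


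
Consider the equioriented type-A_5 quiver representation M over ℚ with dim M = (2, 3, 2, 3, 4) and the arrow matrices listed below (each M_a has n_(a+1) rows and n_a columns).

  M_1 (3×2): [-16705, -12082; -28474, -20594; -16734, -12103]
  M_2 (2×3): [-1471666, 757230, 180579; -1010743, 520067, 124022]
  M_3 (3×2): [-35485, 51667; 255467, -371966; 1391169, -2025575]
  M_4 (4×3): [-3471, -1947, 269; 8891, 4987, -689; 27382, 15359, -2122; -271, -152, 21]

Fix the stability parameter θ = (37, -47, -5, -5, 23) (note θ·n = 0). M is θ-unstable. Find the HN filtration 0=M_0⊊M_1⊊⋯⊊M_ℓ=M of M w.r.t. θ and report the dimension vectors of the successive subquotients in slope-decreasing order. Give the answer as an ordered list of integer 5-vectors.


Interval decomposition of M: I[1,4], I[1,5], I[2,2], I[4,5], I[5,5]^2.
HN type (ℓ=3): μ^(1)=23; μ^(2)=-5; μ^(3)=-47

((0, 0, 0, 0, 4); (2, 2, 2, 3, 0); (0, 1, 0, 0, 0))


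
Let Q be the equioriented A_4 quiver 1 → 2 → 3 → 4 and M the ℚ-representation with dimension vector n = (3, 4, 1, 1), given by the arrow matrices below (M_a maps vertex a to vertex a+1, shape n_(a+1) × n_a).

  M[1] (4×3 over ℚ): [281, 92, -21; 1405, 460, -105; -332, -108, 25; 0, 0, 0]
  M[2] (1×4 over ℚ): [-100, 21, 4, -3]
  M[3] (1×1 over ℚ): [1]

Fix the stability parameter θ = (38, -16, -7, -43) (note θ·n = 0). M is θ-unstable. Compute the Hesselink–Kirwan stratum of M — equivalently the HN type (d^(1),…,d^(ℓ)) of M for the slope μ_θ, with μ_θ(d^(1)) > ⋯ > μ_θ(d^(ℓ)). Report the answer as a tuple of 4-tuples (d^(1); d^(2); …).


Via rank(M_{q-1}∘⋯∘M_p): M ≅ I[1,1], I[1,2], I[1,4], I[2,2]^2.
μ_θ-semistable layers: μ^(1)=38; μ^(2)=11; μ^(3)=-7; μ^(4)=-16

((1, 0, 0, 0); (1, 1, 0, 0); (1, 1, 1, 1); (0, 2, 0, 0))


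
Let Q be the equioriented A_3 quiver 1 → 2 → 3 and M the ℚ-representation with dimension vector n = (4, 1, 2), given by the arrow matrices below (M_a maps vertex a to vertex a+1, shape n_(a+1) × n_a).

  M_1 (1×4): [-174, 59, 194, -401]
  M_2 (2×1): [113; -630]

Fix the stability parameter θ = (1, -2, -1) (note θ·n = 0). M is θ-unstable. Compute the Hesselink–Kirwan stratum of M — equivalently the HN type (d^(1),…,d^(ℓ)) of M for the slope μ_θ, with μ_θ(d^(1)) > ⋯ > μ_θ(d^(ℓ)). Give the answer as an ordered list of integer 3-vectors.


Interval decomposition of M: I[1,1]^3, I[1,3], I[3,3].
HN type (ℓ=3): μ^(1)=1; μ^(2)=-2/3; μ^(3)=-1

((3, 0, 0); (1, 1, 1); (0, 0, 1))


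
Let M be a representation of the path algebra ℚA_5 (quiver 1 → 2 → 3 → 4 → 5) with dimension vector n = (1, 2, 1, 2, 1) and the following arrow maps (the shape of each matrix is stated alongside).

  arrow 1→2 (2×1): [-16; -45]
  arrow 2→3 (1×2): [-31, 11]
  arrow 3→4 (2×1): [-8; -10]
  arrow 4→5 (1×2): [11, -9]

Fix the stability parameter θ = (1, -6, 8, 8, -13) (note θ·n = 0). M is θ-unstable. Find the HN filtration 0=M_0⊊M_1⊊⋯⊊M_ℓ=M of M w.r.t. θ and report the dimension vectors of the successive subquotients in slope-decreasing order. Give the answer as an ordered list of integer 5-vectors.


Interval decomposition of M: I[1,5], I[2,2], I[4,4].
HN type (ℓ=4): μ^(1)=8; μ^(2)=1; μ^(3)=-5/2; μ^(4)=-6

((0, 0, 0, 1, 0); (0, 0, 1, 1, 1); (1, 1, 0, 0, 0); (0, 1, 0, 0, 0))


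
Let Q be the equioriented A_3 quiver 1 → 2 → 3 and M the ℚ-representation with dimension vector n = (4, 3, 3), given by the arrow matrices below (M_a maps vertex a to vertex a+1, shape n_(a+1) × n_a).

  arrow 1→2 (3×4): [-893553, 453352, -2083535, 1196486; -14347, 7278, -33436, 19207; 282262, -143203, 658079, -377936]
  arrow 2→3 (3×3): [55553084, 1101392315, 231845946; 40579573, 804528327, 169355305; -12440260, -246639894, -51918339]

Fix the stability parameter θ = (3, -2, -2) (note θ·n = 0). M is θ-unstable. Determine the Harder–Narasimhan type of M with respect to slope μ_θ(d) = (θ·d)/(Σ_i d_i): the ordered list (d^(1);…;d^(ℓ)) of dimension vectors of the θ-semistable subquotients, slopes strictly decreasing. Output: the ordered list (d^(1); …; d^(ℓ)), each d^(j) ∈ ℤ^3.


Via rank(M_{q-1}∘⋯∘M_p): M ≅ I[1,1], I[1,3]^3.
μ_θ-semistable layers: μ^(1)=3; μ^(2)=-1/3

((1, 0, 0); (3, 3, 3))


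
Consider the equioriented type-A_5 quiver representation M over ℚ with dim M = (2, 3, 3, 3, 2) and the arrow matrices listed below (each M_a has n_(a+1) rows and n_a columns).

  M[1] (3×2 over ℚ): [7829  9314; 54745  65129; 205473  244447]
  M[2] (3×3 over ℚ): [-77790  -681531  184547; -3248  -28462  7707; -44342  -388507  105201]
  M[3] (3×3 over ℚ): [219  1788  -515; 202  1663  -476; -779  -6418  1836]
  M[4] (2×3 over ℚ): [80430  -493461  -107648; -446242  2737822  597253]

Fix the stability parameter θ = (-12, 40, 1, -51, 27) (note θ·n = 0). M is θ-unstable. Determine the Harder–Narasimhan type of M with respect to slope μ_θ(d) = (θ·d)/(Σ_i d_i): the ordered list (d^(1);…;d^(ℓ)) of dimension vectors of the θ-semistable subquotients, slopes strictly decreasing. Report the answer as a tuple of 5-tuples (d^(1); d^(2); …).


Via rank(M_{q-1}∘⋯∘M_p): M ≅ I[1,5]^2, I[2,2], I[3,4].
μ_θ-semistable layers: μ^(1)=40; μ^(2)=27; μ^(3)=-10/3; μ^(4)=-12; μ^(5)=-25

((0, 1, 0, 0, 0); (0, 0, 0, 0, 2); (0, 2, 2, 2, 0); (2, 0, 0, 0, 0); (0, 0, 1, 1, 0))


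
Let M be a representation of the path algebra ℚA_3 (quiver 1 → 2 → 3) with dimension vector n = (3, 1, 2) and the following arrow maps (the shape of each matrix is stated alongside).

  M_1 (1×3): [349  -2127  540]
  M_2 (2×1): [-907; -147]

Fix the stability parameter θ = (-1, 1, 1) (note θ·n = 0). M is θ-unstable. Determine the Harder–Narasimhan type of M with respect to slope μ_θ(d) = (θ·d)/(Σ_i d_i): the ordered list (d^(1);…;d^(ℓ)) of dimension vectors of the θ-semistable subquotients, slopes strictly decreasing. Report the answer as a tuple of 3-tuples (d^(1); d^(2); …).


Via rank(M_{q-1}∘⋯∘M_p): M ≅ I[1,1]^2, I[1,3], I[3,3].
μ_θ-semistable layers: μ^(1)=1; μ^(2)=-1

((0, 1, 2); (3, 0, 0))


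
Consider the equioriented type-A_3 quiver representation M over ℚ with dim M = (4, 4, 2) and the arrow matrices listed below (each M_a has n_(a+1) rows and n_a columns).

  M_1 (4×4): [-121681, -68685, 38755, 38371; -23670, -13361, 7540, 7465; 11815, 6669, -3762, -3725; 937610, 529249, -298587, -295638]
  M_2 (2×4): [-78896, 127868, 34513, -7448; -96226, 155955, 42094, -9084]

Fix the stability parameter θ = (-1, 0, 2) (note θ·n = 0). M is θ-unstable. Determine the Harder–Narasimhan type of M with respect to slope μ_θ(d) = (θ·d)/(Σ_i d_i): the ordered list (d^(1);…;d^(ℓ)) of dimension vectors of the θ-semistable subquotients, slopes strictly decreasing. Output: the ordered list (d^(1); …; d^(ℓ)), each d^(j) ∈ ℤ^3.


Via rank(M_{q-1}∘⋯∘M_p): M ≅ I[1,2]^2, I[1,3]^2.
μ_θ-semistable layers: μ^(1)=2; μ^(2)=0; μ^(3)=-1

((0, 0, 2); (0, 4, 0); (4, 0, 0))


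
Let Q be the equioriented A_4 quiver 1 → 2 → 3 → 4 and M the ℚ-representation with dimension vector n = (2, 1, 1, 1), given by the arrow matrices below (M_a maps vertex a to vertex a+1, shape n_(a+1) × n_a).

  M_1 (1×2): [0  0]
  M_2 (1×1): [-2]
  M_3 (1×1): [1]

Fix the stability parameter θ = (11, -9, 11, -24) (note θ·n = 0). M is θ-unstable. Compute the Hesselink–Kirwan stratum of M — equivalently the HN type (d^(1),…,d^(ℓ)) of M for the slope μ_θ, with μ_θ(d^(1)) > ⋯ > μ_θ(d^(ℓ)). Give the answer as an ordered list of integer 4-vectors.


Interval decomposition of M: I[1,1]^2, I[2,4].
HN type (ℓ=3): μ^(1)=11; μ^(2)=-13/2; μ^(3)=-9

((2, 0, 0, 0); (0, 0, 1, 1); (0, 1, 0, 0))


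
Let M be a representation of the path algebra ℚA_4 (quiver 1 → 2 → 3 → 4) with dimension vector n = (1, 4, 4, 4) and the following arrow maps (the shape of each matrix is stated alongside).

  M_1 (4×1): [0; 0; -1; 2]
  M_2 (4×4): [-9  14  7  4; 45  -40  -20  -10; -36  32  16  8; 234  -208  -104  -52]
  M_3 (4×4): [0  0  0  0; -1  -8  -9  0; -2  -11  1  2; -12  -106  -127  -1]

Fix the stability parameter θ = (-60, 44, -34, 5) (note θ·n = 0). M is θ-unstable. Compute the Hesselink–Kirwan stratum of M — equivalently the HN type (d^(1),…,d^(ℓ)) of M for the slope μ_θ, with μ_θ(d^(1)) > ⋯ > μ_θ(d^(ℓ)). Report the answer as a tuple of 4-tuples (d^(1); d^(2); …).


Via rank(M_{q-1}∘⋯∘M_p): M ≅ I[1,4], I[2,2]^2, I[2,4], I[3,3], I[3,4], I[4,4].
μ_θ-semistable layers: μ^(1)=44; μ^(2)=5; μ^(3)=-34; μ^(4)=-60

((0, 2, 0, 0); (0, 2, 2, 4); (0, 0, 2, 0); (1, 0, 0, 0))


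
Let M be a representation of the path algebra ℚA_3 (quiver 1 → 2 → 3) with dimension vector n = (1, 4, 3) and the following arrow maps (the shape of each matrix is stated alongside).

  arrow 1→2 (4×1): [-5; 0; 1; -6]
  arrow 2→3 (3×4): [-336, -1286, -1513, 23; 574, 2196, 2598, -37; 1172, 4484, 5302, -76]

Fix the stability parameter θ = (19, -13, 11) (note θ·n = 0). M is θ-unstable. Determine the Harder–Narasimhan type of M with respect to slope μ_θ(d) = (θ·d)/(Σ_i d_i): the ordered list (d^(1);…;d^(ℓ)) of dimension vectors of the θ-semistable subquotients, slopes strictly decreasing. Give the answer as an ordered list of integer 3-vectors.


Interval decomposition of M: I[1,3], I[2,2]^2, I[2,3], I[3,3].
HN type (ℓ=3): μ^(1)=11; μ^(2)=3; μ^(3)=-13

((0, 0, 3); (1, 1, 0); (0, 3, 0))


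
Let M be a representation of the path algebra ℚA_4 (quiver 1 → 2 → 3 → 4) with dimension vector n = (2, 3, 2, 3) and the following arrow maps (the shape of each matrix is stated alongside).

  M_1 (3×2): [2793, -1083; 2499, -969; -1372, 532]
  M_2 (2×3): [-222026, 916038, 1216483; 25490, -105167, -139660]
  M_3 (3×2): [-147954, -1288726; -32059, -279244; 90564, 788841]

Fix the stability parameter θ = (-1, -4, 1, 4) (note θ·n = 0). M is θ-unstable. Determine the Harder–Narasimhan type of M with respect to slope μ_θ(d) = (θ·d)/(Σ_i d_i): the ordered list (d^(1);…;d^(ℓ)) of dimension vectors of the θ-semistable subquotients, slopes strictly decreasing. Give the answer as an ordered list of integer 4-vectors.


Via rank(M_{q-1}∘⋯∘M_p): M ≅ I[1,1], I[1,4], I[2,2], I[2,4], I[4,4].
μ_θ-semistable layers: μ^(1)=4; μ^(2)=1; μ^(3)=-1; μ^(4)=-5/2; μ^(5)=-4

((0, 0, 0, 3); (0, 0, 2, 0); (1, 0, 0, 0); (1, 1, 0, 0); (0, 2, 0, 0))


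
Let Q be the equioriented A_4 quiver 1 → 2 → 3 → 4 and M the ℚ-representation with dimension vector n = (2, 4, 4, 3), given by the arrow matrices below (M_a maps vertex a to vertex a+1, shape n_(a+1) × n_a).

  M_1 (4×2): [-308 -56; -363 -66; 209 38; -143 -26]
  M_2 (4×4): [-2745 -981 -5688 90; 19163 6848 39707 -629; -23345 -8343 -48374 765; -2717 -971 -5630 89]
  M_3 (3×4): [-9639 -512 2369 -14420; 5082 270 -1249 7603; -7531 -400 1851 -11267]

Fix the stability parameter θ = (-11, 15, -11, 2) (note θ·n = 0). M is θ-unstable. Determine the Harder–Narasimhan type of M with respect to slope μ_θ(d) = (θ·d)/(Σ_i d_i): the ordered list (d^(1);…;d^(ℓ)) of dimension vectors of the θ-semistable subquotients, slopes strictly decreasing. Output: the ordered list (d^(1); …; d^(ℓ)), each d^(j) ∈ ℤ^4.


Barcode: M ≅ I[1,1], I[1,4], I[2,2], I[2,4]^2, I[3,3]. HN layers by μ_θ (3 steps, strictly decreasing):
  μ^(1)=15; μ^(2)=2; μ^(3)=-11

((0, 1, 0, 0); (0, 3, 3, 3); (2, 0, 1, 0))


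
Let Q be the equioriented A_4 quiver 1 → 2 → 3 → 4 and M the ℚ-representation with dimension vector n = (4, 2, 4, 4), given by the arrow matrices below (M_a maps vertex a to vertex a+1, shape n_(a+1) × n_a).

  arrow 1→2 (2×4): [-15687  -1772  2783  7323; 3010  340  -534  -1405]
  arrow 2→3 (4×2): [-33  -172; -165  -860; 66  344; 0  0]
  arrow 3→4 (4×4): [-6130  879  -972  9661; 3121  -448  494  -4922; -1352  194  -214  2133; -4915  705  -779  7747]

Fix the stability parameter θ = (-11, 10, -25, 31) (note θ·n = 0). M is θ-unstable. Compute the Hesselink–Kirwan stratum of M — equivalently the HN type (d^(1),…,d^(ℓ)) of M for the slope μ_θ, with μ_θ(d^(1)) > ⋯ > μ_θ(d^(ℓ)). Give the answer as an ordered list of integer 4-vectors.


Interval decomposition of M: I[1,1]^2, I[1,2], I[1,4], I[3,4]^3.
HN type (ℓ=5): μ^(1)=31; μ^(2)=10; μ^(3)=-15/2; μ^(4)=-11; μ^(5)=-25

((0, 0, 0, 4); (0, 1, 0, 0); (0, 1, 1, 0); (4, 0, 0, 0); (0, 0, 3, 0))


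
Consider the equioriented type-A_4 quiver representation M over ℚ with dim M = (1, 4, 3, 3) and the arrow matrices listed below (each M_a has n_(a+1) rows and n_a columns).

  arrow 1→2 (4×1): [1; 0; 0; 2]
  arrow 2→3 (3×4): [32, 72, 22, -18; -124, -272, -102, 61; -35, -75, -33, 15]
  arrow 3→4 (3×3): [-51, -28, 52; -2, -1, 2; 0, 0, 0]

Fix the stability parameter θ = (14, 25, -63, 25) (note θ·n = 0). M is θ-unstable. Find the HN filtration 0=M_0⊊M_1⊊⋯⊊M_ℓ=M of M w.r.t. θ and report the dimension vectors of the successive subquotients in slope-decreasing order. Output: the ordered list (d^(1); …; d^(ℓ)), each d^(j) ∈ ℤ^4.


Interval decomposition of M: I[1,3], I[2,2], I[2,4]^2, I[4,4].
HN type (ℓ=3): μ^(1)=25; μ^(2)=-8; μ^(3)=-19

((0, 1, 0, 3); (1, 1, 1, 0); (0, 2, 2, 0))


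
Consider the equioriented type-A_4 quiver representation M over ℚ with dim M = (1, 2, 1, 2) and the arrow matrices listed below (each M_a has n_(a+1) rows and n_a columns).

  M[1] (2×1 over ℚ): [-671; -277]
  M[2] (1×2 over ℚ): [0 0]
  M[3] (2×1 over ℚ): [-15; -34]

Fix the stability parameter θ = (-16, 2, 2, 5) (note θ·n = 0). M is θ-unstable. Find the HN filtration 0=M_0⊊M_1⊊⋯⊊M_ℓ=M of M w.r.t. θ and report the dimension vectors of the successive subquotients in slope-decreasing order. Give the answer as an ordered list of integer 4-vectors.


Interval decomposition of M: I[1,2], I[2,2], I[3,4], I[4,4].
HN type (ℓ=3): μ^(1)=5; μ^(2)=2; μ^(3)=-16

((0, 0, 0, 2); (0, 2, 1, 0); (1, 0, 0, 0))


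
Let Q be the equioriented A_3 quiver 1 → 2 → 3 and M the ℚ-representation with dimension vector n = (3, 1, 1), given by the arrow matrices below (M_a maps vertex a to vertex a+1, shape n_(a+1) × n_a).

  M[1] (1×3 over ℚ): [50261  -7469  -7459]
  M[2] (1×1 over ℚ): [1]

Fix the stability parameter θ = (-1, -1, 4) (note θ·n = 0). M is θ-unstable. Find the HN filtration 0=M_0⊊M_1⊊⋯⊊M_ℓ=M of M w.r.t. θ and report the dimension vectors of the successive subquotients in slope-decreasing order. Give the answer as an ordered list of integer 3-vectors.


Interval decomposition of M: I[1,1]^2, I[1,3].
HN type (ℓ=2): μ^(1)=4; μ^(2)=-1

((0, 0, 1); (3, 1, 0))


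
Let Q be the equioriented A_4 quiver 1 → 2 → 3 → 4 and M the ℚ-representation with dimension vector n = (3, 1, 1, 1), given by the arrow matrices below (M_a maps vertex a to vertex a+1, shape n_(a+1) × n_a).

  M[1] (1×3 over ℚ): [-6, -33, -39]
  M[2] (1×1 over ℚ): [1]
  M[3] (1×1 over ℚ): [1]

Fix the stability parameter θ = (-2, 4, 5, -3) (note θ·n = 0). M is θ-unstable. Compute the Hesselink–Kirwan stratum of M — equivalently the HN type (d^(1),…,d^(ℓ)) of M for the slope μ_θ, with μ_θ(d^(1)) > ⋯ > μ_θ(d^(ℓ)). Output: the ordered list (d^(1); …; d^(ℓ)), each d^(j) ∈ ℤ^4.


Interval decomposition of M: I[1,1]^2, I[1,4].
HN type (ℓ=2): μ^(1)=2; μ^(2)=-2

((0, 1, 1, 1); (3, 0, 0, 0))


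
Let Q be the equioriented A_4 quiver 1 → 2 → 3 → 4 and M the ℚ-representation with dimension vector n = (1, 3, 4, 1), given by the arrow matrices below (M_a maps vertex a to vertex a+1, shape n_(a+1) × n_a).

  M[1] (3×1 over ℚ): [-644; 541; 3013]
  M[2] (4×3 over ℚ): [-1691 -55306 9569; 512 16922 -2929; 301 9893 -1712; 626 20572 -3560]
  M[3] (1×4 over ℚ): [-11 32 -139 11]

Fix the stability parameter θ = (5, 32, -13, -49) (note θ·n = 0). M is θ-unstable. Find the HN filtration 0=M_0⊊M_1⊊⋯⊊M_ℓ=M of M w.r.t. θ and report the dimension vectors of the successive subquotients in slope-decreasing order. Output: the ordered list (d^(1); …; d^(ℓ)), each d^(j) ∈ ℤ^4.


Barcode: M ≅ I[1,3], I[2,3], I[2,4], I[3,3]. HN layers by μ_θ (4 steps, strictly decreasing):
  μ^(1)=19/2; μ^(2)=5; μ^(3)=-10; μ^(4)=-13

((0, 2, 2, 0); (1, 0, 0, 0); (0, 1, 1, 1); (0, 0, 1, 0))


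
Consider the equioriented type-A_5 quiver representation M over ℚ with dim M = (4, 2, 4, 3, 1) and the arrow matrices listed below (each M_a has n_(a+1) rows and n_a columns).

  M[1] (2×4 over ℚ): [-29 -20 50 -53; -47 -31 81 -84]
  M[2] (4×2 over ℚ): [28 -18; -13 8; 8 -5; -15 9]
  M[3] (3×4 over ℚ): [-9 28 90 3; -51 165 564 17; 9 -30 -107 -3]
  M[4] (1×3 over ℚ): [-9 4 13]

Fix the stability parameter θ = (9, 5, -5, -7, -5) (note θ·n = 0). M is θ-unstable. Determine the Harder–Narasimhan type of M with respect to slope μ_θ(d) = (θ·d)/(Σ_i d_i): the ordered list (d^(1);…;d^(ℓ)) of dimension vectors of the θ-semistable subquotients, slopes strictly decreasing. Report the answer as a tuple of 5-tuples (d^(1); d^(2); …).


Barcode: M ≅ I[1,1]^2, I[1,4], I[1,5], I[3,3], I[3,4]. HN layers by μ_θ (5 steps, strictly decreasing):
  μ^(1)=9; μ^(2)=1/2; μ^(3)=-3/5; μ^(4)=-5; μ^(5)=-6

((2, 0, 0, 0, 0); (1, 1, 1, 1, 0); (1, 1, 1, 1, 1); (0, 0, 1, 0, 0); (0, 0, 1, 1, 0))


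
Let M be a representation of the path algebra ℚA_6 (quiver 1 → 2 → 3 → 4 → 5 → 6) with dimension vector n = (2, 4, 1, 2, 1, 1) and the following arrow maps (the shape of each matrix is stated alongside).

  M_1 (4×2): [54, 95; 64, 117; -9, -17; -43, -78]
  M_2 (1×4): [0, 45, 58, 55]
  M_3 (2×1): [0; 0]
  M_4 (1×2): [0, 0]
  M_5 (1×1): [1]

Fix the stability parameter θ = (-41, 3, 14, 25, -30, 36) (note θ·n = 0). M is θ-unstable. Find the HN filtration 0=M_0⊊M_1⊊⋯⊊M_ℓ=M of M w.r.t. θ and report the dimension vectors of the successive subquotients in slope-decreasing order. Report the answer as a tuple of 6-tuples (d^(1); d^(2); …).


Via rank(M_{q-1}∘⋯∘M_p): M ≅ I[1,2], I[1,3], I[2,2]^2, I[4,4]^2, I[5,6].
μ_θ-semistable layers: μ^(1)=36; μ^(2)=25; μ^(3)=14; μ^(4)=3; μ^(5)=-30; μ^(6)=-41

((0, 0, 0, 0, 0, 1); (0, 0, 0, 2, 0, 0); (0, 0, 1, 0, 0, 0); (0, 4, 0, 0, 0, 0); (0, 0, 0, 0, 1, 0); (2, 0, 0, 0, 0, 0))


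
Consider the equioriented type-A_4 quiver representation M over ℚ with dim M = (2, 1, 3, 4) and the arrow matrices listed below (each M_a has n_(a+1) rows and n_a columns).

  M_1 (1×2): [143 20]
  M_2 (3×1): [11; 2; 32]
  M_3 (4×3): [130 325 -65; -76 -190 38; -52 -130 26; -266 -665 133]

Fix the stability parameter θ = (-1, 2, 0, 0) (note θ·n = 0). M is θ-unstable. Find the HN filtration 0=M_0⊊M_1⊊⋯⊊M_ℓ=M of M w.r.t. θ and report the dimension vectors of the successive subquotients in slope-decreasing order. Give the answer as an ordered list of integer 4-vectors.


Via rank(M_{q-1}∘⋯∘M_p): M ≅ I[1,1], I[1,3], I[3,3], I[3,4], I[4,4]^3.
μ_θ-semistable layers: μ^(1)=1; μ^(2)=0; μ^(3)=-1

((0, 1, 1, 0); (0, 0, 2, 4); (2, 0, 0, 0))


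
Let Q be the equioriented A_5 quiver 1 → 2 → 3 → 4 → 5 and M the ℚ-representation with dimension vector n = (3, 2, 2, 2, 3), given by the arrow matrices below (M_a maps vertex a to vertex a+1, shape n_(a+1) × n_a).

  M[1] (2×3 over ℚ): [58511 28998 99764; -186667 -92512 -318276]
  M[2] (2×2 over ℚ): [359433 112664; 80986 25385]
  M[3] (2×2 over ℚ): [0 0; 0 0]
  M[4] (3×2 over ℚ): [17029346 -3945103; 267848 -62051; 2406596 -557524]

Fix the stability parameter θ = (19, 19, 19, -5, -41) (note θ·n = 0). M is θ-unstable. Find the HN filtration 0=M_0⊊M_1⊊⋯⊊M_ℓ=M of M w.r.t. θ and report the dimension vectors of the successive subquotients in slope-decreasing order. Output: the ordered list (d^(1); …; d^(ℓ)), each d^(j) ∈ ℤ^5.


Barcode: M ≅ I[1,1], I[1,3]^2, I[4,5]^2, I[5,5]. HN layers by μ_θ (3 steps, strictly decreasing):
  μ^(1)=19; μ^(2)=-23; μ^(3)=-41

((3, 2, 2, 0, 0); (0, 0, 0, 2, 2); (0, 0, 0, 0, 1))


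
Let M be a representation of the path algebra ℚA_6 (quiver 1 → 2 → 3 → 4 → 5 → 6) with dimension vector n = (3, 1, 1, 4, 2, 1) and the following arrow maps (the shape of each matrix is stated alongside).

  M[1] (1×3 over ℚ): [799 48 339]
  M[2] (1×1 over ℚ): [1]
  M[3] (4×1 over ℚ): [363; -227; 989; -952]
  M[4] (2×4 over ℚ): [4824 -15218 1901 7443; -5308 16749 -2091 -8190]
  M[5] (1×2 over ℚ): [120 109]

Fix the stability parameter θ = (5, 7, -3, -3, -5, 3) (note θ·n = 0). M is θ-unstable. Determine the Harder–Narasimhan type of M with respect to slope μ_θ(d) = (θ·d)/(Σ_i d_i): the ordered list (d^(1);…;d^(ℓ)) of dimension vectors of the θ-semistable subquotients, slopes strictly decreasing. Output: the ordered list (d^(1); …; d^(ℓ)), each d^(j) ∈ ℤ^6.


Interval decomposition of M: I[1,1]^2, I[1,6], I[4,4]^2, I[4,5].
HN type (ℓ=5): μ^(1)=5; μ^(2)=3; μ^(3)=1/5; μ^(4)=-3; μ^(5)=-4

((2, 0, 0, 0, 0, 0); (0, 0, 0, 0, 0, 1); (1, 1, 1, 1, 1, 0); (0, 0, 0, 2, 0, 0); (0, 0, 0, 1, 1, 0))


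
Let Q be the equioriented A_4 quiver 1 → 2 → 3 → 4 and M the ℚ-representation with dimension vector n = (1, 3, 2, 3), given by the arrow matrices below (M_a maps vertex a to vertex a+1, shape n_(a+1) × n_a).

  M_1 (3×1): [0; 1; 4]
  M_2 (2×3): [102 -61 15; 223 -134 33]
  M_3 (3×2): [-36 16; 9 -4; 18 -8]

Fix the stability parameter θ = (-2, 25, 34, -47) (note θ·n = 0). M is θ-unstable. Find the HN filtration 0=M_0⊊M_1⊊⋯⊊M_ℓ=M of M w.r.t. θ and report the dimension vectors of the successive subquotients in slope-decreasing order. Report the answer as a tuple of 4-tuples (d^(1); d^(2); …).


Interval decomposition of M: I[1,4], I[2,2], I[2,3], I[4,4]^2.
HN type (ℓ=5): μ^(1)=34; μ^(2)=25; μ^(3)=4; μ^(4)=-2; μ^(5)=-47

((0, 0, 1, 0); (0, 2, 0, 0); (0, 1, 1, 1); (1, 0, 0, 0); (0, 0, 0, 2))


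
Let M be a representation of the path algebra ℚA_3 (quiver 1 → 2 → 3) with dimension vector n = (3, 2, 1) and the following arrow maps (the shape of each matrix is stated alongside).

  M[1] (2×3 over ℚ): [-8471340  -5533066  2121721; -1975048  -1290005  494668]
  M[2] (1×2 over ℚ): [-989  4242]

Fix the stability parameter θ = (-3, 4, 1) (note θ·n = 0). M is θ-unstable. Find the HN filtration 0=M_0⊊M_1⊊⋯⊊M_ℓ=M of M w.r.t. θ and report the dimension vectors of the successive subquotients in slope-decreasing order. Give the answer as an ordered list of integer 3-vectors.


Barcode: M ≅ I[1,1], I[1,2], I[1,3]. HN layers by μ_θ (3 steps, strictly decreasing):
  μ^(1)=4; μ^(2)=5/2; μ^(3)=-3

((0, 1, 0); (0, 1, 1); (3, 0, 0))


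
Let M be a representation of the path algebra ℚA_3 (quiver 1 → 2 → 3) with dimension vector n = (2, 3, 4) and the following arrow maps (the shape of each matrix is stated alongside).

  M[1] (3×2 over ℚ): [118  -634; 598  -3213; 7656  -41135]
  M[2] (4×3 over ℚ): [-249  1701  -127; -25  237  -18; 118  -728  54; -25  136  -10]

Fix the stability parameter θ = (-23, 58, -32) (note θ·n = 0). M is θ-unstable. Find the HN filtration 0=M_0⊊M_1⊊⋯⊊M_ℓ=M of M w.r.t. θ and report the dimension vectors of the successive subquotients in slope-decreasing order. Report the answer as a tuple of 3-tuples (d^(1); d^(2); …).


Barcode: M ≅ I[1,3]^2, I[2,3], I[3,3]. HN layers by μ_θ (3 steps, strictly decreasing):
  μ^(1)=13; μ^(2)=-23; μ^(3)=-32

((0, 3, 3); (2, 0, 0); (0, 0, 1))


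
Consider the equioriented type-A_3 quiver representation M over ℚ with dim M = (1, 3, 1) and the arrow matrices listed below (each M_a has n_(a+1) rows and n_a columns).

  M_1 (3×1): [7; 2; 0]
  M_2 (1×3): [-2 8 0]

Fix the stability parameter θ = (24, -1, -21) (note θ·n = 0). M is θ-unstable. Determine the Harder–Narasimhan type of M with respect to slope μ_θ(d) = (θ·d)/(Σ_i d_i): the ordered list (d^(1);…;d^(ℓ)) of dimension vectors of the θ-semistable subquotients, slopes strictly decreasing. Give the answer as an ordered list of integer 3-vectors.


Via rank(M_{q-1}∘⋯∘M_p): M ≅ I[1,3], I[2,2]^2.
μ_θ-semistable layers: μ^(1)=2/3; μ^(2)=-1

((1, 1, 1); (0, 2, 0))


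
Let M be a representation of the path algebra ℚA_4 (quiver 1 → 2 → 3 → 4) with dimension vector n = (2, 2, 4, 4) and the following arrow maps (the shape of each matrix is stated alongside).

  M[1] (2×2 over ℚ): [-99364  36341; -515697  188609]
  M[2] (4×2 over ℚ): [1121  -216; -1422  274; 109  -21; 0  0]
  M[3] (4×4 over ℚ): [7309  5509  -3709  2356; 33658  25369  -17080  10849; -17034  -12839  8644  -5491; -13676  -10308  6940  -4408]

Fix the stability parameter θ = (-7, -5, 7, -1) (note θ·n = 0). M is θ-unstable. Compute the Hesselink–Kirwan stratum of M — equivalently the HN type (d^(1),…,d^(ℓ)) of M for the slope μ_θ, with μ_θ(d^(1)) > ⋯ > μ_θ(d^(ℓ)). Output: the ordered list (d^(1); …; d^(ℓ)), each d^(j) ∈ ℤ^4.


Barcode: M ≅ I[1,3], I[1,4], I[3,3], I[3,4], I[4,4]^2. HN layers by μ_θ (5 steps, strictly decreasing):
  μ^(1)=7; μ^(2)=3; μ^(3)=-1; μ^(4)=-5; μ^(5)=-7

((0, 0, 2, 0); (0, 0, 2, 2); (0, 0, 0, 2); (0, 2, 0, 0); (2, 0, 0, 0))


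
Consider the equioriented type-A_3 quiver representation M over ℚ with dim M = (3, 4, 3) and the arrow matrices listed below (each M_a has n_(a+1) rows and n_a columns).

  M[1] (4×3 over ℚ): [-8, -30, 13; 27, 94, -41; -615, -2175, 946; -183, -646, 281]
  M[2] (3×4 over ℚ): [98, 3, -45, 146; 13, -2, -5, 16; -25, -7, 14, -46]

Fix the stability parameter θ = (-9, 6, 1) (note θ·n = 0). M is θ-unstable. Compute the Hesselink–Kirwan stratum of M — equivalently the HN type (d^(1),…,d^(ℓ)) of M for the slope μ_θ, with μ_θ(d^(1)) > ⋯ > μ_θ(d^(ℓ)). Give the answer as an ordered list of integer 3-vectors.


Interval decomposition of M: I[1,2], I[1,3]^2, I[2,2], I[3,3].
HN type (ℓ=4): μ^(1)=6; μ^(2)=7/2; μ^(3)=1; μ^(4)=-9

((0, 2, 0); (0, 2, 2); (0, 0, 1); (3, 0, 0))


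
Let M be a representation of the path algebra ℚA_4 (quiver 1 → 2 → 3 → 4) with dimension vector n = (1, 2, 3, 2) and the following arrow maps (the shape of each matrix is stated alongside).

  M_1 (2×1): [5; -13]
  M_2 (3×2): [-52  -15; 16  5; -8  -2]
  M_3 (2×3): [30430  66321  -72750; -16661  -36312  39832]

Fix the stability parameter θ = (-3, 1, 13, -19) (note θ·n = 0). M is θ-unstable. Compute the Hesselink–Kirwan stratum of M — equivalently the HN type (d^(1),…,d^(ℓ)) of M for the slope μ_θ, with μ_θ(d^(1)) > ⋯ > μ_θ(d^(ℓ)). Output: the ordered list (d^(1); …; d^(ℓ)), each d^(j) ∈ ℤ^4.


Via rank(M_{q-1}∘⋯∘M_p): M ≅ I[1,4], I[2,4], I[3,3].
μ_θ-semistable layers: μ^(1)=13; μ^(2)=-5/3; μ^(3)=-3

((0, 0, 1, 0); (0, 2, 2, 2); (1, 0, 0, 0))


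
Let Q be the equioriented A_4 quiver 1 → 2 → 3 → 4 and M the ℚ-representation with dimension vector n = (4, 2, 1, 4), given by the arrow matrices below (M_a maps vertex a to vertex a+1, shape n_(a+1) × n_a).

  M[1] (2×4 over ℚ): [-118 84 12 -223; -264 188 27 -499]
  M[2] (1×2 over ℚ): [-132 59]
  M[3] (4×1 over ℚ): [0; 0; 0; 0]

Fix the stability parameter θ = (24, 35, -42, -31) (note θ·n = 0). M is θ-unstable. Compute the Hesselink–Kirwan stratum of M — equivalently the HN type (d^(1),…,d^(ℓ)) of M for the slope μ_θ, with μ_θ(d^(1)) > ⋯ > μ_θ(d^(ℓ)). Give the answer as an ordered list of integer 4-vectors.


Interval decomposition of M: I[1,1]^2, I[1,2], I[1,3], I[4,4]^4.
HN type (ℓ=4): μ^(1)=35; μ^(2)=24; μ^(3)=17/3; μ^(4)=-31

((0, 1, 0, 0); (3, 0, 0, 0); (1, 1, 1, 0); (0, 0, 0, 4))


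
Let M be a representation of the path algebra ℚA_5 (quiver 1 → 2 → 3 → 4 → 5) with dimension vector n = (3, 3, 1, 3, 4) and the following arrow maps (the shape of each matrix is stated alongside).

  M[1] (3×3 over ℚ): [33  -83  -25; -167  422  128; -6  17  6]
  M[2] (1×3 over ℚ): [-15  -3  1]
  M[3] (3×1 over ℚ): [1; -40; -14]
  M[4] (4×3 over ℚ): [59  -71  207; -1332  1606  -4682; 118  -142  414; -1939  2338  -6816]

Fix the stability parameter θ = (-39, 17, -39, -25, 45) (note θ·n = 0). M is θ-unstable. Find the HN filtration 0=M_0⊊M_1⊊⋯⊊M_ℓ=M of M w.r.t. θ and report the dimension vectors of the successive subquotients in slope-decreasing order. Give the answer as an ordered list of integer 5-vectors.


Via rank(M_{q-1}∘⋯∘M_p): M ≅ I[1,2]^2, I[1,5], I[4,4], I[4,5], I[5,5]^2.
μ_θ-semistable layers: μ^(1)=45; μ^(2)=17; μ^(3)=-47/3; μ^(4)=-25; μ^(5)=-39

((0, 0, 0, 0, 4); (0, 2, 0, 0, 0); (0, 1, 1, 1, 0); (0, 0, 0, 2, 0); (3, 0, 0, 0, 0))


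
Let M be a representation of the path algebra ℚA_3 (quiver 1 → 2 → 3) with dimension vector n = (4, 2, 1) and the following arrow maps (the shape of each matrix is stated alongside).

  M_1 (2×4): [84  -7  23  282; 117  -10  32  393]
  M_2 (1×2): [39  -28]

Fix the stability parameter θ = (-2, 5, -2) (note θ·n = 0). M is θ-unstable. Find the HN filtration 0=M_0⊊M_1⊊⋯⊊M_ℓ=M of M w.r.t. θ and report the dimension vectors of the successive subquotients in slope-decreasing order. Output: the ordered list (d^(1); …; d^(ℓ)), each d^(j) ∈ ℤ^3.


Via rank(M_{q-1}∘⋯∘M_p): M ≅ I[1,1]^2, I[1,2], I[1,3].
μ_θ-semistable layers: μ^(1)=5; μ^(2)=3/2; μ^(3)=-2

((0, 1, 0); (0, 1, 1); (4, 0, 0))


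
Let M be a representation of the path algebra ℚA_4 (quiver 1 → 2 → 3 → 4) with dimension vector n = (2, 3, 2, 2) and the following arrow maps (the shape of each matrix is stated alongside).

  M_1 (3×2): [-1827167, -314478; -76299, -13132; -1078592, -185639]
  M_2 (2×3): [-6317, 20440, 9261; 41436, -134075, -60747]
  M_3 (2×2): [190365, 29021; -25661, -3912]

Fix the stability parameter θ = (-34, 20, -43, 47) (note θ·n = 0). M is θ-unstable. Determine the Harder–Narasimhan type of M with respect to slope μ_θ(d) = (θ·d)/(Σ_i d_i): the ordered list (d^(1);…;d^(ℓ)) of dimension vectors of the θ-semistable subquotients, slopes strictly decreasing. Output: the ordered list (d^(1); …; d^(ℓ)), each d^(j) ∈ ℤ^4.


Via rank(M_{q-1}∘⋯∘M_p): M ≅ I[1,4]^2, I[2,2].
μ_θ-semistable layers: μ^(1)=47; μ^(2)=20; μ^(3)=-23/2; μ^(4)=-34

((0, 0, 0, 2); (0, 1, 0, 0); (0, 2, 2, 0); (2, 0, 0, 0))


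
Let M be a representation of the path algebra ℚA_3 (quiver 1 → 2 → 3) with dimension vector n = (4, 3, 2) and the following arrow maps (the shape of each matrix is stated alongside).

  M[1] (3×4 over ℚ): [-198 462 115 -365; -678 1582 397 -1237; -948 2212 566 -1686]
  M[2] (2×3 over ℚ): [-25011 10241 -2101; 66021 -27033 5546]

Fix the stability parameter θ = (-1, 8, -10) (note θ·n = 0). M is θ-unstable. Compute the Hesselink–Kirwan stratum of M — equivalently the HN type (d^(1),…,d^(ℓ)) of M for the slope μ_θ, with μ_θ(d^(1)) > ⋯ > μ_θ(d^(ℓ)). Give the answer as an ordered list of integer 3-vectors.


Barcode: M ≅ I[1,1]^2, I[1,3]^2, I[2,2]. HN layers by μ_θ (2 steps, strictly decreasing):
  μ^(1)=8; μ^(2)=-1

((0, 1, 0); (4, 2, 2))


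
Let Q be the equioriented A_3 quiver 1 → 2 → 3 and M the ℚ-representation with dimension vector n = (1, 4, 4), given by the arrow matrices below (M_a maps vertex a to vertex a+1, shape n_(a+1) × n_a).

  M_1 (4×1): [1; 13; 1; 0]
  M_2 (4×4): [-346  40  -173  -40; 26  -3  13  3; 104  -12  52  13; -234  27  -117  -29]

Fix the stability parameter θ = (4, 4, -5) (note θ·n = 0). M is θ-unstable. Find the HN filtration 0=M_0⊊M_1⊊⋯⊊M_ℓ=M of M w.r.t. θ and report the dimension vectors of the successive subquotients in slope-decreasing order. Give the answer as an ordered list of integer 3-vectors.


Via rank(M_{q-1}∘⋯∘M_p): M ≅ I[1,3], I[2,2], I[2,3]^2, I[3,3].
μ_θ-semistable layers: μ^(1)=4; μ^(2)=1; μ^(3)=-1/2; μ^(4)=-5

((0, 1, 0); (1, 1, 1); (0, 2, 2); (0, 0, 1))


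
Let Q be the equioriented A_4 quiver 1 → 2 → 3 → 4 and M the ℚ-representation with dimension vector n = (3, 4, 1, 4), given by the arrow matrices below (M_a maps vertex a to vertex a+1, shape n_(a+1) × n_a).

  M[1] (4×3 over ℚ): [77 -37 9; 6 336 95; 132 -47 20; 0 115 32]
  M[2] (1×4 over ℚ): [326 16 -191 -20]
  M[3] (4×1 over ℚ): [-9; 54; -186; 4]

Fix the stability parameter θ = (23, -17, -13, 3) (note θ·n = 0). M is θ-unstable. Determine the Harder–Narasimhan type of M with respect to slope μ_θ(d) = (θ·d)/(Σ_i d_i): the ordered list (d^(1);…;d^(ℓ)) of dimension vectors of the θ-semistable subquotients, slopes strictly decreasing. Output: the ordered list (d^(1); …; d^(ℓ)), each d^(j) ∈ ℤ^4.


Via rank(M_{q-1}∘⋯∘M_p): M ≅ I[1,2]^2, I[1,4], I[2,2], I[4,4]^3.
μ_θ-semistable layers: μ^(1)=3; μ^(2)=-7/3; μ^(3)=-17

((2, 2, 0, 4); (1, 1, 1, 0); (0, 1, 0, 0))


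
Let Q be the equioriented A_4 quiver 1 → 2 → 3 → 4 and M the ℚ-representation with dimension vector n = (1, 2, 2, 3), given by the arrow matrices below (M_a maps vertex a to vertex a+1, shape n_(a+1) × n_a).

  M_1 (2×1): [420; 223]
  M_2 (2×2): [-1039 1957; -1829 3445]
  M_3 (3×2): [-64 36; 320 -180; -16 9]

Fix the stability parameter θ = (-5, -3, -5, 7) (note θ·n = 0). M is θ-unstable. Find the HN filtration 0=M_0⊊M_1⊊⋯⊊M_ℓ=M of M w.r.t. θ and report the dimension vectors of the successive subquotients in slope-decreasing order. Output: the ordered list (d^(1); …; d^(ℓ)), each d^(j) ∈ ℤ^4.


Barcode: M ≅ I[1,4], I[2,3], I[4,4]^2. HN layers by μ_θ (3 steps, strictly decreasing):
  μ^(1)=7; μ^(2)=-4; μ^(3)=-5

((0, 0, 0, 3); (0, 2, 2, 0); (1, 0, 0, 0))


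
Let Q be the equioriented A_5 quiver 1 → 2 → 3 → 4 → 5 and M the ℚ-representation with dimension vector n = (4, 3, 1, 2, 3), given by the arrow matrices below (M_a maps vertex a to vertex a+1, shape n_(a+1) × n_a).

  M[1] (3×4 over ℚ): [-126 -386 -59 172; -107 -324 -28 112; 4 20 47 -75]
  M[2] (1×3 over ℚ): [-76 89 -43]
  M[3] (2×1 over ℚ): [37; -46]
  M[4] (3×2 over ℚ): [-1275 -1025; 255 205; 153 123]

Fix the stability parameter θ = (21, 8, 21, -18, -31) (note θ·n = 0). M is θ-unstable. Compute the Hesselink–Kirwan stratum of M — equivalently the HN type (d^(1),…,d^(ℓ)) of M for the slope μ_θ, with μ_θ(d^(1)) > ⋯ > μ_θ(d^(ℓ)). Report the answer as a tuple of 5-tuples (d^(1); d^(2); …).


Interval decomposition of M: I[1,1], I[1,2]^2, I[1,5], I[4,4], I[5,5]^2.
HN type (ℓ=5): μ^(1)=21; μ^(2)=29/2; μ^(3)=1/5; μ^(4)=-18; μ^(5)=-31

((1, 0, 0, 0, 0); (2, 2, 0, 0, 0); (1, 1, 1, 1, 1); (0, 0, 0, 1, 0); (0, 0, 0, 0, 2))
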